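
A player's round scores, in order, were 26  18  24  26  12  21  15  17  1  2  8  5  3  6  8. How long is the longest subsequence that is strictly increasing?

5

Let dp[i] be the length of the longest such subsequence ending at index i:
i:      1  2  3  4  5  6  7  8  9 10 11 12 13 14 15
a[i]:  26 18 24 26 12 21 15 17  1  2  8  5  3  6  8
dp:     1  1  2  3  1  2  2  3  1  2  3  3  3  4  5
Maximum dp value is 5.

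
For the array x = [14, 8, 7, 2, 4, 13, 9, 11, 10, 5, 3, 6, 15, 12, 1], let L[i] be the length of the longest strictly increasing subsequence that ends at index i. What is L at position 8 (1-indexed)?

4

dp[i] = 1 + max{dp[j] : j<i, x[j]<x[i]} (or 1 if no such j):
i:      1  2  3  4  5  6  7  8  9 10 11 12 13 14 15
x[i]:  14  8  7  2  4 13  9 11 10  5  3  6 15 12  1
dp:     1  1  1  1  2  3  3  4  4  3  2  4  5  5  1
At index 8 the value is 4.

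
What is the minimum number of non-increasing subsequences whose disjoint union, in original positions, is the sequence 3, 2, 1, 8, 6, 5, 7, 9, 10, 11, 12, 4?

7

Place each on the leftmost legal pile:
3 → new pile 1 (tops now [3])
2 → pile 1 (tops now [2])
1 → pile 1 (tops now [1])
8 → new pile 2 (tops now [1, 8])
6 → pile 2 (tops now [1, 6])
5 → pile 2 (tops now [1, 5])
7 → new pile 3 (tops now [1, 5, 7])
9 → new pile 4 (tops now [1, 5, 7, 9])
10 → new pile 5 (tops now [1, 5, 7, 9, 10])
11 → new pile 6 (tops now [1, 5, 7, 9, 10, 11])
12 → new pile 7 (tops now [1, 5, 7, 9, 10, 11, 12])
4 → pile 2 (tops now [1, 4, 7, 9, 10, 11, 12])
Seven piles.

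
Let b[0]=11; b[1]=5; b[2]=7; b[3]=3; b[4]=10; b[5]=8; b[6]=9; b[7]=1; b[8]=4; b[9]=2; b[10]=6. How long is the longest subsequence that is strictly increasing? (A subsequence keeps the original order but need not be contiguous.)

Track the smallest tail for each achievable length (strict):
11 → extends → [11]
5 → replaces 11 → [5]
7 → extends → [5, 7]
3 → replaces 5 → [3, 7]
10 → extends → [3, 7, 10]
8 → replaces 10 → [3, 7, 8]
9 → extends → [3, 7, 8, 9]
1 → replaces 3 → [1, 7, 8, 9]
4 → replaces 7 → [1, 4, 8, 9]
2 → replaces 4 → [1, 2, 8, 9]
6 → replaces 8 → [1, 2, 6, 9]
Four tails, so the longest strictly increasing subsequence has length 4 (e.g. 5, 7, 8, 9).

4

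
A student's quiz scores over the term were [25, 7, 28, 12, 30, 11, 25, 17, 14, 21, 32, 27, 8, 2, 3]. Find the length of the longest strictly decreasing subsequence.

Negate each value so 'decreasing' becomes 'increasing', then run patience tails on the negated sequence:
-25 → extends → [-25]
-7 → extends → [-25, -7]
-28 → replaces -25 → [-28, -7]
-12 → replaces -7 → [-28, -12]
-30 → replaces -28 → [-30, -12]
-11 → extends → [-30, -12, -11]
-25 → replaces -12 → [-30, -25, -11]
-17 → replaces -11 → [-30, -25, -17]
-14 → extends → [-30, -25, -17, -14]
-21 → replaces -17 → [-30, -25, -21, -14]
-32 → replaces -30 → [-32, -25, -21, -14]
-27 → replaces -25 → [-32, -27, -21, -14]
-8 → extends → [-32, -27, -21, -14, -8]
-2 → extends → [-32, -27, -21, -14, -8, -2]
-3 → replaces -2 → [-32, -27, -21, -14, -8, -3]
Six tails, so the longest strictly decreasing subsequence of the original has length 6.

6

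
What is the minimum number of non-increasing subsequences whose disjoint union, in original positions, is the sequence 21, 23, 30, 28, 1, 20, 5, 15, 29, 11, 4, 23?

4

The minimum number of non-increasing subsequences covering a sequence equals the length of its longest strictly increasing subsequence.
LIS length is 4 (e.g. 21, 23, 28, 29), so 4 piles are needed.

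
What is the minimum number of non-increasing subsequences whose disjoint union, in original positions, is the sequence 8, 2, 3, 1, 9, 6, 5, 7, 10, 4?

5

Place each on the leftmost legal pile:
8 → new pile 1 (tops now [8])
2 → pile 1 (tops now [2])
3 → new pile 2 (tops now [2, 3])
1 → pile 1 (tops now [1, 3])
9 → new pile 3 (tops now [1, 3, 9])
6 → pile 3 (tops now [1, 3, 6])
5 → pile 3 (tops now [1, 3, 5])
7 → new pile 4 (tops now [1, 3, 5, 7])
10 → new pile 5 (tops now [1, 3, 5, 7, 10])
4 → pile 3 (tops now [1, 3, 4, 7, 10])
Five piles.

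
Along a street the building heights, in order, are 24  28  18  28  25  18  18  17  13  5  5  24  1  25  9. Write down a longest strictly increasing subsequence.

18, 24, 25

Patience tails give the LIS length; then backtrack through the dp parents:
24 → extends → [24]
28 → extends → [24, 28]
18 → replaces 24 → [18, 28]
28 → already a tail → [18, 28]
25 → replaces 28 → [18, 25]
18 → already a tail → [18, 25]
18 → already a tail → [18, 25]
17 → replaces 18 → [17, 25]
13 → replaces 17 → [13, 25]
5 → replaces 13 → [5, 25]
5 → already a tail → [5, 25]
24 → replaces 25 → [5, 24]
1 → replaces 5 → [1, 24]
25 → extends → [1, 24, 25]
9 → replaces 24 → [1, 9, 25]
Length 3; one witness is 18, 24, 25.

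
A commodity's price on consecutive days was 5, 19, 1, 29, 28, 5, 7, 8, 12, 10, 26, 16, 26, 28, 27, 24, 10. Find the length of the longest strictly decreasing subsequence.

5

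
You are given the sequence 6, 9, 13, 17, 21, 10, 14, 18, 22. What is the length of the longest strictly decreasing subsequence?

2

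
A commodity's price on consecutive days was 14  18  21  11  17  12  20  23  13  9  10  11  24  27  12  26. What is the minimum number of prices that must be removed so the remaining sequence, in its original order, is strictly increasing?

Fewest deletions = n − (longest strictly increasing subsequence).
i:      1  2  3  4  5  6  7  8  9 10 11 12 13 14 15 16
a[i]:  14 18 21 11 17 12 20 23 13  9 10 11 24 27 12 26
dp:     1  2  3  1  2  2  3  4  3  1  2  3  5  6  4  6
max dp = 6, so deletions = 16 − 6 = 10.

10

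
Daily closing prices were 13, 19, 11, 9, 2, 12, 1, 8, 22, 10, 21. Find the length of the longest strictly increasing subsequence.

Let dp[i] be the length of the longest such subsequence ending at index i:
i:      1  2  3  4  5  6  7  8  9 10 11
a[i]:  13 19 11  9  2 12  1  8 22 10 21
dp:     1  2  1  1  1  2  1  2  3  3  4
Maximum dp value is 4.

4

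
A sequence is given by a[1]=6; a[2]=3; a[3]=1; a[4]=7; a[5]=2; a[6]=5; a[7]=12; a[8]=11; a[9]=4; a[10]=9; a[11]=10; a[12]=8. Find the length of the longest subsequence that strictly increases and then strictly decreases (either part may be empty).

inc[i] = longest strictly increasing subsequence ending at i; dec[i] = longest strictly decreasing subsequence starting at i:
i:      1  2  3  4  5  6  7  8  9 10 11 12
a[i]:   6  3  1  7  2  5 12 11  4  9 10  8
inc:    1  1  1  2  2  3  4  4  3  4  5  4
dec:    3  2  1  3  1  2  4  3  1  2  2  1
Best peak at i=7 (value 12): inc=4, dec=4, length 4+4−1 = 7.

7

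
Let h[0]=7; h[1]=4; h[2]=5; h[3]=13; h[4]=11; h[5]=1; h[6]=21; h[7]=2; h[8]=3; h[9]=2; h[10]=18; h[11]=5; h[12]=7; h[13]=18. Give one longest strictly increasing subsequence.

Patience tails give the LIS length; then backtrack through the dp parents:
7 → extends → [7]
4 → replaces 7 → [4]
5 → extends → [4, 5]
13 → extends → [4, 5, 13]
11 → replaces 13 → [4, 5, 11]
1 → replaces 4 → [1, 5, 11]
21 → extends → [1, 5, 11, 21]
2 → replaces 5 → [1, 2, 11, 21]
3 → replaces 11 → [1, 2, 3, 21]
2 → already a tail → [1, 2, 3, 21]
18 → replaces 21 → [1, 2, 3, 18]
5 → replaces 18 → [1, 2, 3, 5]
7 → extends → [1, 2, 3, 5, 7]
18 → extends → [1, 2, 3, 5, 7, 18]
Length 6; one witness is 1, 2, 3, 5, 7, 18.

1, 2, 3, 5, 7, 18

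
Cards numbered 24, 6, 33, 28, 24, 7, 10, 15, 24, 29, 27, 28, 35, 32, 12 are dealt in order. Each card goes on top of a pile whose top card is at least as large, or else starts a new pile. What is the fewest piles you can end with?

The minimum number of non-increasing subsequences covering a sequence equals the length of its longest strictly increasing subsequence.
LIS length is 8 (e.g. 6, 7, 10, 15, 24, 27, 28, 35), so 8 piles are needed.

8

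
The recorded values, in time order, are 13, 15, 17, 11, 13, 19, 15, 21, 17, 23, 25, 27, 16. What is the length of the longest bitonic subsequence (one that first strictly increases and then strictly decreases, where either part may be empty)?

inc[i] = longest strictly increasing subsequence ending at i; dec[i] = longest strictly decreasing subsequence starting at i:
i:      1  2  3  4  5  6  7  8  9 10 11 12 13
a[i]:  13 15 17 11 13 19 15 21 17 23 25 27 16
inc:    1  2  3  1  2  4  3  5  4  6  7  8  4
dec:    2  2  2  1  1  3  1  3  2  2  2  2  1
Best peak at i=12 (value 27): inc=8, dec=2, length 8+2−1 = 9.

9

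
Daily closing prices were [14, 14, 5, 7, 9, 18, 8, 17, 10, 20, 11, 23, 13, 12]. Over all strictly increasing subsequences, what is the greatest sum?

82

Let S[i] be the best sum of a strictly increasing subsequence ending at i:
i:      1  2  3  4  5  6  7  8  9 10 11 12 13 14
a[i]:  14 14  5  7  9 18  8 17 10 20 11 23 13 12
S:     14 14  5 12 21 39 20 38 31 59 42 82 55 54
Maximum is 82 (e.g. 5 + 7 + 9 + 18 + 20 + 23).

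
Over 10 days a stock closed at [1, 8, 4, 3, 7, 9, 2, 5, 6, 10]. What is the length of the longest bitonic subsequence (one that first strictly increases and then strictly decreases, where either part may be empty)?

5

inc[i] = longest strictly increasing subsequence ending at i; dec[i] = longest strictly decreasing subsequence starting at i:
i:      1  2  3  4  5  6  7  8  9 10
a[i]:   1  8  4  3  7  9  2  5  6 10
inc:    1  2  2  2  3  4  2  3  4  5
dec:    1  4  3  2  2  2  1  1  1  1
Best peak at i=2 (value 8): inc=2, dec=4, length 2+4−1 = 5.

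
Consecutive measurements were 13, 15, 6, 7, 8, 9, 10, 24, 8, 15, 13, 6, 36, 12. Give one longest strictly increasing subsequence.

6, 7, 8, 9, 10, 24, 36

Patience tails give the LIS length; then backtrack through the dp parents:
13 → extends → [13]
15 → extends → [13, 15]
6 → replaces 13 → [6, 15]
7 → replaces 15 → [6, 7]
8 → extends → [6, 7, 8]
9 → extends → [6, 7, 8, 9]
10 → extends → [6, 7, 8, 9, 10]
24 → extends → [6, 7, 8, 9, 10, 24]
8 → already a tail → [6, 7, 8, 9, 10, 24]
15 → replaces 24 → [6, 7, 8, 9, 10, 15]
13 → replaces 15 → [6, 7, 8, 9, 10, 13]
6 → already a tail → [6, 7, 8, 9, 10, 13]
36 → extends → [6, 7, 8, 9, 10, 13, 36]
12 → replaces 13 → [6, 7, 8, 9, 10, 12, 36]
Length 7; one witness is 6, 7, 8, 9, 10, 24, 36.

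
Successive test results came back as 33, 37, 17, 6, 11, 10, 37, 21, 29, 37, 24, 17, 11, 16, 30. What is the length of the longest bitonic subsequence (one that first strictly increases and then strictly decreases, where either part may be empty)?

inc[i] = longest strictly increasing subsequence ending at i; dec[i] = longest strictly decreasing subsequence starting at i:
i:      1  2  3  4  5  6  7  8  9 10 11 12 13 14 15
a[i]:  33 37 17  6 11 10 37 21 29 37 24 17 11 16 30
inc:    1  2  1  1  2  2  3  3  4  5  4  3  3  4  5
dec:    5  5  3  1  2  1  5  3  4  4  3  2  1  1  1
Best peak at i=10 (value 37): inc=5, dec=4, length 5+4−1 = 8.

8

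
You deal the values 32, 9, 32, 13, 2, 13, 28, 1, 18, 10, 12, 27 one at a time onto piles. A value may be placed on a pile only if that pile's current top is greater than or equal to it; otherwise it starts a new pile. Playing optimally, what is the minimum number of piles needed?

4

The minimum number of non-increasing subsequences covering a sequence equals the length of its longest strictly increasing subsequence.
LIS length is 4 (e.g. 9, 13, 18, 27), so 4 piles are needed.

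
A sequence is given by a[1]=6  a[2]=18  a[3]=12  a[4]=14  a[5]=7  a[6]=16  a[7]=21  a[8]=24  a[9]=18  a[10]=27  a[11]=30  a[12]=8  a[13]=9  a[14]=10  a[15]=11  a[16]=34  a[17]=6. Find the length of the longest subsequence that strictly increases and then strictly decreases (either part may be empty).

10

inc[i] = longest strictly increasing subsequence ending at i; dec[i] = longest strictly decreasing subsequence starting at i:
i:      1  2  3  4  5  6  7  8  9 10 11 12 13 14 15 16 17
a[i]:   6 18 12 14  7 16 21 24 18 27 30  8  9 10 11 34  6
inc:    1  2  2  3  2  4  5  6  5  7  8  3  4  5  6  9  1
dec:    1  4  3  3  2  3  4  4  3  3  3  2  2  2  2  2  1
Best peak at i=11 (value 30): inc=8, dec=3, length 8+3−1 = 10.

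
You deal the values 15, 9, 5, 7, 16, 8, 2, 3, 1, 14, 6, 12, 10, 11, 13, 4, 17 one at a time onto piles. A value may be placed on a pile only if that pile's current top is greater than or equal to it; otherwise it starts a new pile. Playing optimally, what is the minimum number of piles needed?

7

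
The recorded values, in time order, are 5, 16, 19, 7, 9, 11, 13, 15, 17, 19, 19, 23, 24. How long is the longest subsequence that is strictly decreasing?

Negate each value so 'decreasing' becomes 'increasing', then run patience tails on the negated sequence:
-5 → extends → [-5]
-16 → replaces -5 → [-16]
-19 → replaces -16 → [-19]
-7 → extends → [-19, -7]
-9 → replaces -7 → [-19, -9]
-11 → replaces -9 → [-19, -11]
-13 → replaces -11 → [-19, -13]
-15 → replaces -13 → [-19, -15]
-17 → replaces -15 → [-19, -17]
-19 → already a tail → [-19, -17]
-19 → already a tail → [-19, -17]
-23 → replaces -19 → [-23, -17]
-24 → replaces -23 → [-24, -17]
Two tails, so the longest strictly decreasing subsequence of the original has length 2.

2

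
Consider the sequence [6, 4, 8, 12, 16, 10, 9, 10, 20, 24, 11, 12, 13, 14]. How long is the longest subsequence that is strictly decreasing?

3

Let dp[i] be the longest strictly decreasing subsequence ending at i:
i:      1  2  3  4  5  6  7  8  9 10 11 12 13 14
a[i]:   6  4  8 12 16 10  9 10 20 24 11 12 13 14
dp:     1  2  1  1  1  2  3  2  1  1  2  2  2  2
Maximum is 3.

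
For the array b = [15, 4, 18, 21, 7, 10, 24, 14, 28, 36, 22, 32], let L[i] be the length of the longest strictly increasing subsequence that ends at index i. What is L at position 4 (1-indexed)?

dp[i] = 1 + max{dp[j] : j<i, b[j]<b[i]} (or 1 if no such j):
i:      1  2  3  4  5  6  7  8  9 10 11 12
b[i]:  15  4 18 21  7 10 24 14 28 36 22 32
dp:     1  1  2  3  2  3  4  4  5  6  5  6
At index 4 the value is 3.

3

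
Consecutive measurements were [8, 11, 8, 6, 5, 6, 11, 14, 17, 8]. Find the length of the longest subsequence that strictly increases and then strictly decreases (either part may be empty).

6

inc[i] = longest strictly increasing subsequence ending at i; dec[i] = longest strictly decreasing subsequence starting at i:
i:      1  2  3  4  5  6  7  8  9 10
a[i]:   8 11  8  6  5  6 11 14 17  8
inc:    1  2  1  1  1  2  3  4  5  3
dec:    3  4  3  2  1  1  2  2  2  1
Best peak at i=9 (value 17): inc=5, dec=2, length 5+2−1 = 6.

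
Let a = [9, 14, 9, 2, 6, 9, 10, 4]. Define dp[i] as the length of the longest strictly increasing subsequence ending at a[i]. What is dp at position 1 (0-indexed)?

dp[i] = 1 + max{dp[j] : j<i, a[j]<a[i]} (or 1 if no such j):
i:      0  1  2  3  4  5  6  7
a[i]:   9 14  9  2  6  9 10  4
dp:     1  2  1  1  2  3  4  2
At index 1 the value is 2.

2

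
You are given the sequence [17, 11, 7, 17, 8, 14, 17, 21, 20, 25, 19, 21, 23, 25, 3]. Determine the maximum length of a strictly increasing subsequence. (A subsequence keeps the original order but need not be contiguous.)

8

Let dp[i] be the length of the longest such subsequence ending at index i:
i:      1  2  3  4  5  6  7  8  9 10 11 12 13 14 15
a[i]:  17 11  7 17  8 14 17 21 20 25 19 21 23 25  3
dp:     1  1  1  2  2  3  4  5  5  6  5  6  7  8  1
Maximum dp value is 8.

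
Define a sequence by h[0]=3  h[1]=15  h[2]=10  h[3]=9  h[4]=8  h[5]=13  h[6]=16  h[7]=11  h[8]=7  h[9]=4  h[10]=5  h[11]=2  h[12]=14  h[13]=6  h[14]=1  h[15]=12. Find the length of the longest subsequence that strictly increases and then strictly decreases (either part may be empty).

9

inc[i] = longest strictly increasing subsequence ending at i; dec[i] = longest strictly decreasing subsequence starting at i:
i:      0  1  2  3  4  5  6  7  8  9 10 11 12 13 14 15
h[i]:   3 15 10  9  8 13 16 11  7  4  5  2 14  6  1 12
inc:    1  2  2  2  2  3  4  3  2  2  3  1  4  4  1  5
dec:    3  8  7  6  5  6  6  5  4  3  3  2  3  2  1  1
Best peak at i=1 (value 15): inc=2, dec=8, length 2+8−1 = 9.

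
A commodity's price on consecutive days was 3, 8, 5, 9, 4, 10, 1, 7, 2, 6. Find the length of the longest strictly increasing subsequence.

4

Track the smallest tail for each achievable length (strict):
3 → extends → [3]
8 → extends → [3, 8]
5 → replaces 8 → [3, 5]
9 → extends → [3, 5, 9]
4 → replaces 5 → [3, 4, 9]
10 → extends → [3, 4, 9, 10]
1 → replaces 3 → [1, 4, 9, 10]
7 → replaces 9 → [1, 4, 7, 10]
2 → replaces 4 → [1, 2, 7, 10]
6 → replaces 7 → [1, 2, 6, 10]
Four tails, so the longest strictly increasing subsequence has length 4 (e.g. 3, 8, 9, 10).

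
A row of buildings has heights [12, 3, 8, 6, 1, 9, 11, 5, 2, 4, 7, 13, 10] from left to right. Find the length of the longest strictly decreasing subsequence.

Negate each value so 'decreasing' becomes 'increasing', then run patience tails on the negated sequence:
-12 → extends → [-12]
-3 → extends → [-12, -3]
-8 → replaces -3 → [-12, -8]
-6 → extends → [-12, -8, -6]
-1 → extends → [-12, -8, -6, -1]
-9 → replaces -8 → [-12, -9, -6, -1]
-11 → replaces -9 → [-12, -11, -6, -1]
-5 → replaces -1 → [-12, -11, -6, -5]
-2 → extends → [-12, -11, -6, -5, -2]
-4 → replaces -2 → [-12, -11, -6, -5, -4]
-7 → replaces -6 → [-12, -11, -7, -5, -4]
-13 → replaces -12 → [-13, -11, -7, -5, -4]
-10 → replaces -7 → [-13, -11, -10, -5, -4]
Five tails, so the longest strictly decreasing subsequence of the original has length 5.

5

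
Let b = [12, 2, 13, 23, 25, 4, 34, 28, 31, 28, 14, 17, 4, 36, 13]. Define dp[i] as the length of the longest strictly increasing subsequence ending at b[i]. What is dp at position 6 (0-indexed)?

dp[i] = 1 + max{dp[j] : j<i, b[j]<b[i]} (or 1 if no such j):
i:      0  1  2  3  4  5  6  7  8  9 10 11 12 13 14
b[i]:  12  2 13 23 25  4 34 28 31 28 14 17  4 36 13
dp:     1  1  2  3  4  2  5  5  6  5  3  4  2  7  3
At index 6 the value is 5.

5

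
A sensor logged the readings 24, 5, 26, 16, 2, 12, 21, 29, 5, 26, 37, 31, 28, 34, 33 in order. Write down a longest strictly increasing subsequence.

5, 16, 21, 29, 31, 34

Patience tails give the LIS length; then backtrack through the dp parents:
24 → extends → [24]
5 → replaces 24 → [5]
26 → extends → [5, 26]
16 → replaces 26 → [5, 16]
2 → replaces 5 → [2, 16]
12 → replaces 16 → [2, 12]
21 → extends → [2, 12, 21]
29 → extends → [2, 12, 21, 29]
5 → replaces 12 → [2, 5, 21, 29]
26 → replaces 29 → [2, 5, 21, 26]
37 → extends → [2, 5, 21, 26, 37]
31 → replaces 37 → [2, 5, 21, 26, 31]
28 → replaces 31 → [2, 5, 21, 26, 28]
34 → extends → [2, 5, 21, 26, 28, 34]
33 → replaces 34 → [2, 5, 21, 26, 28, 33]
Length 6; one witness is 5, 16, 21, 29, 31, 34.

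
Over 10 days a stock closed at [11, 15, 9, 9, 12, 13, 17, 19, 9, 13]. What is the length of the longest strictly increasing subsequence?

5

Let dp[i] be the length of the longest such subsequence ending at index i:
i:      1  2  3  4  5  6  7  8  9 10
a[i]:  11 15  9  9 12 13 17 19  9 13
dp:     1  2  1  1  2  3  4  5  1  3
Maximum dp value is 5.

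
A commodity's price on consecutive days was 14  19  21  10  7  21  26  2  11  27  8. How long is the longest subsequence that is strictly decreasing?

Negate each value so 'decreasing' becomes 'increasing', then run patience tails on the negated sequence:
-14 → extends → [-14]
-19 → replaces -14 → [-19]
-21 → replaces -19 → [-21]
-10 → extends → [-21, -10]
-7 → extends → [-21, -10, -7]
-21 → already a tail → [-21, -10, -7]
-26 → replaces -21 → [-26, -10, -7]
-2 → extends → [-26, -10, -7, -2]
-11 → replaces -10 → [-26, -11, -7, -2]
-27 → replaces -26 → [-27, -11, -7, -2]
-8 → replaces -7 → [-27, -11, -8, -2]
Four tails, so the longest strictly decreasing subsequence of the original has length 4.

4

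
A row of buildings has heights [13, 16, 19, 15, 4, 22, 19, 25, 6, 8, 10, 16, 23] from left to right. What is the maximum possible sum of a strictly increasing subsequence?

95

Let S[i] be the best sum of a strictly increasing subsequence ending at i:
i:      1  2  3  4  5  6  7  8  9 10 11 12 13
a[i]:  13 16 19 15  4 22 19 25  6  8 10 16 23
S:     13 29 48 28  4 70 48 95 10 18 28 44 93
Maximum is 95 (e.g. 13 + 16 + 19 + 22 + 25).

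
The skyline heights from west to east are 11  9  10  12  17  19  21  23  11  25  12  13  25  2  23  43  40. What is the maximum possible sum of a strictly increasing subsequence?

179

Let S[i] be the best sum of a strictly increasing subsequence ending at i:
i:       1   2   3   4   5   6   7   8   9  10  11  12  13  14  15  16  17
a[i]:   11   9  10  12  17  19  21  23  11  25  12  13  25   2  23  43  40
S:      11   9  19  31  48  67  88 111  30 136  42  55 136   2 111 179 176
Maximum is 179 (e.g. 9 + 10 + 12 + 17 + 19 + 21 + 23 + 25 + 43).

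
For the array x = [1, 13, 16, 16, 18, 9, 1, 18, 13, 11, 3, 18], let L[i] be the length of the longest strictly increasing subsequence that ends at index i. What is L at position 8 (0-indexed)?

dp[i] = 1 + max{dp[j] : j<i, x[j]<x[i]} (or 1 if no such j):
i:      0  1  2  3  4  5  6  7  8  9 10 11
x[i]:   1 13 16 16 18  9  1 18 13 11  3 18
dp:     1  2  3  3  4  2  1  4  3  3  2  4
At index 8 the value is 3.

3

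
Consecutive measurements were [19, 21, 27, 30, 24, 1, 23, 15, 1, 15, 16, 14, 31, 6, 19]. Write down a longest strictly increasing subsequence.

Patience tails give the LIS length; then backtrack through the dp parents:
19 → extends → [19]
21 → extends → [19, 21]
27 → extends → [19, 21, 27]
30 → extends → [19, 21, 27, 30]
24 → replaces 27 → [19, 21, 24, 30]
1 → replaces 19 → [1, 21, 24, 30]
23 → replaces 24 → [1, 21, 23, 30]
15 → replaces 21 → [1, 15, 23, 30]
1 → already a tail → [1, 15, 23, 30]
15 → already a tail → [1, 15, 23, 30]
16 → replaces 23 → [1, 15, 16, 30]
14 → replaces 15 → [1, 14, 16, 30]
31 → extends → [1, 14, 16, 30, 31]
6 → replaces 14 → [1, 6, 16, 30, 31]
19 → replaces 30 → [1, 6, 16, 19, 31]
Length 5; one witness is 19, 21, 27, 30, 31.

19, 21, 27, 30, 31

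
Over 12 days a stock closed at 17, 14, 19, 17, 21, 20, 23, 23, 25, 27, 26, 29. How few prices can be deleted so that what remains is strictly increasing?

Fewest deletions = n − (longest strictly increasing subsequence).
Patience tails:
17 → extends → [17]
14 → replaces 17 → [14]
19 → extends → [14, 19]
17 → replaces 19 → [14, 17]
21 → extends → [14, 17, 21]
20 → replaces 21 → [14, 17, 20]
23 → extends → [14, 17, 20, 23]
23 → already a tail → [14, 17, 20, 23]
25 → extends → [14, 17, 20, 23, 25]
27 → extends → [14, 17, 20, 23, 25, 27]
26 → replaces 27 → [14, 17, 20, 23, 25, 26]
29 → extends → [14, 17, 20, 23, 25, 26, 29]
Longest strictly increasing subsequence has length 7, so deletions = 12 − 7 = 5.

5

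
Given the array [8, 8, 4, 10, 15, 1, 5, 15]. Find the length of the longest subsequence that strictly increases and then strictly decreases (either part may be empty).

inc[i] = longest strictly increasing subsequence ending at i; dec[i] = longest strictly decreasing subsequence starting at i:
i:      1  2  3  4  5  6  7  8
a[i]:   8  8  4 10 15  1  5 15
inc:    1  1  1  2  3  1  2  3
dec:    3  3  2  2  2  1  1  1
Best peak at i=5 (value 15): inc=3, dec=2, length 3+2−1 = 4.

4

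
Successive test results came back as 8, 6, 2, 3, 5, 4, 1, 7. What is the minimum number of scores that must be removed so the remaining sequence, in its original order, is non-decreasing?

Fewest deletions = n − (longest non-decreasing subsequence).
Patience tails:
8 → extends → [8]
6 → replaces 8 → [6]
2 → replaces 6 → [2]
3 → extends → [2, 3]
5 → extends → [2, 3, 5]
4 → replaces 5 → [2, 3, 4]
1 → replaces 2 → [1, 3, 4]
7 → extends → [1, 3, 4, 7]
Longest non-decreasing subsequence has length 4, so deletions = 8 − 4 = 4.

4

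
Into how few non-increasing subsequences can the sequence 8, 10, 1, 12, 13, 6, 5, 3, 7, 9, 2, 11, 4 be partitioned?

5

The minimum number of non-increasing subsequences covering a sequence equals the length of its longest strictly increasing subsequence.
LIS length is 5 (e.g. 1, 6, 7, 9, 11), so 5 piles are needed.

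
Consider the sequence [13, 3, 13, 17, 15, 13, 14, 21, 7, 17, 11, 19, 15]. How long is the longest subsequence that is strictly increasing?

5

Track the smallest tail for each achievable length (strict):
13 → extends → [13]
3 → replaces 13 → [3]
13 → extends → [3, 13]
17 → extends → [3, 13, 17]
15 → replaces 17 → [3, 13, 15]
13 → already a tail → [3, 13, 15]
14 → replaces 15 → [3, 13, 14]
21 → extends → [3, 13, 14, 21]
7 → replaces 13 → [3, 7, 14, 21]
17 → replaces 21 → [3, 7, 14, 17]
11 → replaces 14 → [3, 7, 11, 17]
19 → extends → [3, 7, 11, 17, 19]
15 → replaces 17 → [3, 7, 11, 15, 19]
Five tails, so the longest strictly increasing subsequence has length 5 (e.g. 3, 13, 15, 17, 19).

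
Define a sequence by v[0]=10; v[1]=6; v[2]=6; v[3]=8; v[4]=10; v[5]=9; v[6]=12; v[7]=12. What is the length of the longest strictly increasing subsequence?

4

Let dp[i] be the length of the longest such subsequence ending at index i:
i:      0  1  2  3  4  5  6  7
v[i]:  10  6  6  8 10  9 12 12
dp:     1  1  1  2  3  3  4  4
Maximum dp value is 4.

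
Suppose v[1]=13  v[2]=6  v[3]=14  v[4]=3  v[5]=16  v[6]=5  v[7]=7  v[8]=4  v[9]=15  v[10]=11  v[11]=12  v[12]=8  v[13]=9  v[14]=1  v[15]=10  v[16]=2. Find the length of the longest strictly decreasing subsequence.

Let dp[i] be the longest strictly decreasing subsequence ending at i:
i:      1  2  3  4  5  6  7  8  9 10 11 12 13 14 15 16
v[i]:  13  6 14  3 16  5  7  4 15 11 12  8  9  1 10  2
dp:     1  2  1  3  1  3  2  4  2  3  3  4  4  5  4  5
Maximum is 5.

5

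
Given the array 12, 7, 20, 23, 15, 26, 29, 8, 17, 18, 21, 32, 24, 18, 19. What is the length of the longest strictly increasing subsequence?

6

Let dp[i] be the length of the longest such subsequence ending at index i:
i:      1  2  3  4  5  6  7  8  9 10 11 12 13 14 15
a[i]:  12  7 20 23 15 26 29  8 17 18 21 32 24 18 19
dp:     1  1  2  3  2  4  5  2  3  4  5  6  6  4  5
Maximum dp value is 6.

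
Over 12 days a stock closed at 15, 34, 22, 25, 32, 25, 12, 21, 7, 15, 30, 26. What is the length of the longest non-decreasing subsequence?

5

Track the smallest tail for each achievable length (allowing ties):
15 → extends → [15]
34 → extends → [15, 34]
22 → replaces 34 → [15, 22]
25 → extends → [15, 22, 25]
32 → extends → [15, 22, 25, 32]
25 → replaces 32 → [15, 22, 25, 25]
12 → replaces 15 → [12, 22, 25, 25]
21 → replaces 22 → [12, 21, 25, 25]
7 → replaces 12 → [7, 21, 25, 25]
15 → replaces 21 → [7, 15, 25, 25]
30 → extends → [7, 15, 25, 25, 30]
26 → replaces 30 → [7, 15, 25, 25, 26]
Five tails, so the longest non-decreasing subsequence has length 5 (e.g. 15, 22, 25, 25, 30).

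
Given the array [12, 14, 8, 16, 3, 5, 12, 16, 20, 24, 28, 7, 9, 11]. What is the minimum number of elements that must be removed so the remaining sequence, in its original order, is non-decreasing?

7

Fewest deletions = n − (longest non-decreasing subsequence).
i:      1  2  3  4  5  6  7  8  9 10 11 12 13 14
a[i]:  12 14  8 16  3  5 12 16 20 24 28  7  9 11
dp:     1  2  1  3  1  2  3  4  5  6  7  3  4  5
max dp = 7, so deletions = 14 − 7 = 7.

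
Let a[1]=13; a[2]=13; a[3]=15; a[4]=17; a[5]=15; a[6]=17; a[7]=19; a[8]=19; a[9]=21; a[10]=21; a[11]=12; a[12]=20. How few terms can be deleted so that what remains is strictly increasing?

Fewest deletions = n − (longest strictly increasing subsequence).
i:      1  2  3  4  5  6  7  8  9 10 11 12
a[i]:  13 13 15 17 15 17 19 19 21 21 12 20
dp:     1  1  2  3  2  3  4  4  5  5  1  5
max dp = 5, so deletions = 12 − 5 = 7.

7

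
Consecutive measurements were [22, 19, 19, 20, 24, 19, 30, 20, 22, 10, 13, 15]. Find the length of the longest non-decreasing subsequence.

5

Let dp[i] be the length of the longest such subsequence ending at index i:
i:      1  2  3  4  5  6  7  8  9 10 11 12
a[i]:  22 19 19 20 24 19 30 20 22 10 13 15
dp:     1  1  2  3  4  3  5  4  5  1  2  3
Maximum dp value is 5.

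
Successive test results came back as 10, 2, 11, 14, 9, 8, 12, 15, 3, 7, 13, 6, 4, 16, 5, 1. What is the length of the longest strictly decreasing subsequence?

Negate each value so 'decreasing' becomes 'increasing', then run patience tails on the negated sequence:
-10 → extends → [-10]
-2 → extends → [-10, -2]
-11 → replaces -10 → [-11, -2]
-14 → replaces -11 → [-14, -2]
-9 → replaces -2 → [-14, -9]
-8 → extends → [-14, -9, -8]
-12 → replaces -9 → [-14, -12, -8]
-15 → replaces -14 → [-15, -12, -8]
-3 → extends → [-15, -12, -8, -3]
-7 → replaces -3 → [-15, -12, -8, -7]
-13 → replaces -12 → [-15, -13, -8, -7]
-6 → extends → [-15, -13, -8, -7, -6]
-4 → extends → [-15, -13, -8, -7, -6, -4]
-16 → replaces -15 → [-16, -13, -8, -7, -6, -4]
-5 → replaces -4 → [-16, -13, -8, -7, -6, -5]
-1 → extends → [-16, -13, -8, -7, -6, -5, -1]
Seven tails, so the longest strictly decreasing subsequence of the original has length 7.

7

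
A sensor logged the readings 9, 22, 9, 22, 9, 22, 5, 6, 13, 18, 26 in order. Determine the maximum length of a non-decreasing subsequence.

6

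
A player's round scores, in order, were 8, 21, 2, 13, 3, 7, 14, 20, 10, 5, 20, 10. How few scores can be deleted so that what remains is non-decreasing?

Fewest deletions = n − (longest non-decreasing subsequence).
i:      1  2  3  4  5  6  7  8  9 10 11 12
a[i]:   8 21  2 13  3  7 14 20 10  5 20 10
dp:     1  2  1  2  2  3  4  5  4  3  6  5
max dp = 6, so deletions = 12 − 6 = 6.

6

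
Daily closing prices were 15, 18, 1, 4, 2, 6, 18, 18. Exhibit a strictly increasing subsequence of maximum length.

Patience tails give the LIS length; then backtrack through the dp parents:
15 → extends → [15]
18 → extends → [15, 18]
1 → replaces 15 → [1, 18]
4 → replaces 18 → [1, 4]
2 → replaces 4 → [1, 2]
6 → extends → [1, 2, 6]
18 → extends → [1, 2, 6, 18]
18 → already a tail → [1, 2, 6, 18]
Length 4; one witness is 1, 4, 6, 18.

1, 4, 6, 18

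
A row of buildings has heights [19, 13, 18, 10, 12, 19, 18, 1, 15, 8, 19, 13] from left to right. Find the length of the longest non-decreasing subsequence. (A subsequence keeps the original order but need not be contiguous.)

Let dp[i] be the length of the longest such subsequence ending at index i:
i:      1  2  3  4  5  6  7  8  9 10 11 12
a[i]:  19 13 18 10 12 19 18  1 15  8 19 13
dp:     1  1  2  1  2  3  3  1  3  2  4  3
Maximum dp value is 4.

4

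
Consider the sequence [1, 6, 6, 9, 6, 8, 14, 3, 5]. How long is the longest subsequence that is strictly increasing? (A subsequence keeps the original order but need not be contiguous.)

4

Let dp[i] be the length of the longest such subsequence ending at index i:
i:      1  2  3  4  5  6  7  8  9
a[i]:   1  6  6  9  6  8 14  3  5
dp:     1  2  2  3  2  3  4  2  3
Maximum dp value is 4.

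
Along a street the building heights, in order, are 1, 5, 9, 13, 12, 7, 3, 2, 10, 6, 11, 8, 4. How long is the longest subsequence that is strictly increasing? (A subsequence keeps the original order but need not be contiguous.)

Track the smallest tail for each achievable length (strict):
1 → extends → [1]
5 → extends → [1, 5]
9 → extends → [1, 5, 9]
13 → extends → [1, 5, 9, 13]
12 → replaces 13 → [1, 5, 9, 12]
7 → replaces 9 → [1, 5, 7, 12]
3 → replaces 5 → [1, 3, 7, 12]
2 → replaces 3 → [1, 2, 7, 12]
10 → replaces 12 → [1, 2, 7, 10]
6 → replaces 7 → [1, 2, 6, 10]
11 → extends → [1, 2, 6, 10, 11]
8 → replaces 10 → [1, 2, 6, 8, 11]
4 → replaces 6 → [1, 2, 4, 8, 11]
Five tails, so the longest strictly increasing subsequence has length 5 (e.g. 1, 5, 9, 10, 11).

5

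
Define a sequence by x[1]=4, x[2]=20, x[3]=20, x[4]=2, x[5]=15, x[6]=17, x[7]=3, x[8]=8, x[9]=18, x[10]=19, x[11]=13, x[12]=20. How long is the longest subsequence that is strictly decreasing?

Negate each value so 'decreasing' becomes 'increasing', then run patience tails on the negated sequence:
-4 → extends → [-4]
-20 → replaces -4 → [-20]
-20 → already a tail → [-20]
-2 → extends → [-20, -2]
-15 → replaces -2 → [-20, -15]
-17 → replaces -15 → [-20, -17]
-3 → extends → [-20, -17, -3]
-8 → replaces -3 → [-20, -17, -8]
-18 → replaces -17 → [-20, -18, -8]
-19 → replaces -18 → [-20, -19, -8]
-13 → replaces -8 → [-20, -19, -13]
-20 → already a tail → [-20, -19, -13]
Three tails, so the longest strictly decreasing subsequence of the original has length 3.

3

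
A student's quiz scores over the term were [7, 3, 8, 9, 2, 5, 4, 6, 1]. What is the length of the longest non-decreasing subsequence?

3

Track the smallest tail for each achievable length (allowing ties):
7 → extends → [7]
3 → replaces 7 → [3]
8 → extends → [3, 8]
9 → extends → [3, 8, 9]
2 → replaces 3 → [2, 8, 9]
5 → replaces 8 → [2, 5, 9]
4 → replaces 5 → [2, 4, 9]
6 → replaces 9 → [2, 4, 6]
1 → replaces 2 → [1, 4, 6]
Three tails, so the longest non-decreasing subsequence has length 3 (e.g. 7, 8, 9).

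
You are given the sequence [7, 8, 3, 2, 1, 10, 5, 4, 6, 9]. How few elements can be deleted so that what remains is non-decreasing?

Fewest deletions = n − (longest non-decreasing subsequence).
Patience tails:
7 → extends → [7]
8 → extends → [7, 8]
3 → replaces 7 → [3, 8]
2 → replaces 3 → [2, 8]
1 → replaces 2 → [1, 8]
10 → extends → [1, 8, 10]
5 → replaces 8 → [1, 5, 10]
4 → replaces 5 → [1, 4, 10]
6 → replaces 10 → [1, 4, 6]
9 → extends → [1, 4, 6, 9]
Longest non-decreasing subsequence has length 4, so deletions = 10 − 4 = 6.

6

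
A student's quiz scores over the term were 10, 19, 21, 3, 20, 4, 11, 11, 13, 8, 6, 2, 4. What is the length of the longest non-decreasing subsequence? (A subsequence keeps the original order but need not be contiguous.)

Track the smallest tail for each achievable length (allowing ties):
10 → extends → [10]
19 → extends → [10, 19]
21 → extends → [10, 19, 21]
3 → replaces 10 → [3, 19, 21]
20 → replaces 21 → [3, 19, 20]
4 → replaces 19 → [3, 4, 20]
11 → replaces 20 → [3, 4, 11]
11 → extends → [3, 4, 11, 11]
13 → extends → [3, 4, 11, 11, 13]
8 → replaces 11 → [3, 4, 8, 11, 13]
6 → replaces 8 → [3, 4, 6, 11, 13]
2 → replaces 3 → [2, 4, 6, 11, 13]
4 → replaces 6 → [2, 4, 4, 11, 13]
Five tails, so the longest non-decreasing subsequence has length 5 (e.g. 3, 4, 11, 11, 13).

5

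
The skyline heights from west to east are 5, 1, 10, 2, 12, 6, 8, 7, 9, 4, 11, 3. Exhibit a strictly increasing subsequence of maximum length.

Patience tails give the LIS length; then backtrack through the dp parents:
5 → extends → [5]
1 → replaces 5 → [1]
10 → extends → [1, 10]
2 → replaces 10 → [1, 2]
12 → extends → [1, 2, 12]
6 → replaces 12 → [1, 2, 6]
8 → extends → [1, 2, 6, 8]
7 → replaces 8 → [1, 2, 6, 7]
9 → extends → [1, 2, 6, 7, 9]
4 → replaces 6 → [1, 2, 4, 7, 9]
11 → extends → [1, 2, 4, 7, 9, 11]
3 → replaces 4 → [1, 2, 3, 7, 9, 11]
Length 6; one witness is 1, 2, 6, 8, 9, 11.

1, 2, 6, 8, 9, 11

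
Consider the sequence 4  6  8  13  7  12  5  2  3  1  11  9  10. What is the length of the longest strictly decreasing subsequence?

5

Let dp[i] be the longest strictly decreasing subsequence ending at i:
i:      1  2  3  4  5  6  7  8  9 10 11 12 13
a[i]:   4  6  8 13  7 12  5  2  3  1 11  9 10
dp:     1  1  1  1  2  2  3  4  4  5  3  4  4
Maximum is 5.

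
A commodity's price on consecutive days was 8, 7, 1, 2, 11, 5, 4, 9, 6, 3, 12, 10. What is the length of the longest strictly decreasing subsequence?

5

Negate each value so 'decreasing' becomes 'increasing', then run patience tails on the negated sequence:
-8 → extends → [-8]
-7 → extends → [-8, -7]
-1 → extends → [-8, -7, -1]
-2 → replaces -1 → [-8, -7, -2]
-11 → replaces -8 → [-11, -7, -2]
-5 → replaces -2 → [-11, -7, -5]
-4 → extends → [-11, -7, -5, -4]
-9 → replaces -7 → [-11, -9, -5, -4]
-6 → replaces -5 → [-11, -9, -6, -4]
-3 → extends → [-11, -9, -6, -4, -3]
-12 → replaces -11 → [-12, -9, -6, -4, -3]
-10 → replaces -9 → [-12, -10, -6, -4, -3]
Five tails, so the longest strictly decreasing subsequence of the original has length 5.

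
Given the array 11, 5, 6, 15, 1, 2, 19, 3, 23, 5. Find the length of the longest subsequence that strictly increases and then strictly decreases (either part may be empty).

inc[i] = longest strictly increasing subsequence ending at i; dec[i] = longest strictly decreasing subsequence starting at i:
i:      1  2  3  4  5  6  7  8  9 10
a[i]:  11  5  6 15  1  2 19  3 23  5
inc:    1  1  2  3  1  2  4  3  5  4
dec:    3  2  2  2  1  1  2  1  2  1
Best peak at i=9 (value 23): inc=5, dec=2, length 5+2−1 = 6.

6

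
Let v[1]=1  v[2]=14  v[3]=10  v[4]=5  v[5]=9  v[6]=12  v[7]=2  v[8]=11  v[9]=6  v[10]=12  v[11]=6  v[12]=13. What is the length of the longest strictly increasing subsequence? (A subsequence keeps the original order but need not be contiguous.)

Track the smallest tail for each achievable length (strict):
1 → extends → [1]
14 → extends → [1, 14]
10 → replaces 14 → [1, 10]
5 → replaces 10 → [1, 5]
9 → extends → [1, 5, 9]
12 → extends → [1, 5, 9, 12]
2 → replaces 5 → [1, 2, 9, 12]
11 → replaces 12 → [1, 2, 9, 11]
6 → replaces 9 → [1, 2, 6, 11]
12 → extends → [1, 2, 6, 11, 12]
6 → already a tail → [1, 2, 6, 11, 12]
13 → extends → [1, 2, 6, 11, 12, 13]
Six tails, so the longest strictly increasing subsequence has length 6 (e.g. 1, 5, 9, 11, 12, 13).

6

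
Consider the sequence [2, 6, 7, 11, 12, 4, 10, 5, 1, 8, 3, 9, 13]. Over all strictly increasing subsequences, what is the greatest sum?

Let S[i] be the best sum of a strictly increasing subsequence ending at i:
i:      1  2  3  4  5  6  7  8  9 10 11 12 13
a[i]:   2  6  7 11 12  4 10  5  1  8  3  9 13
S:      2  8 15 26 38  6 25 11  1 23  5 32 51
Maximum is 51 (e.g. 2 + 6 + 7 + 11 + 12 + 13).

51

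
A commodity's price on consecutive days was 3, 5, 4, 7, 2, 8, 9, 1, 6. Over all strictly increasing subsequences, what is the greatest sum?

Let S[i] be the best sum of a strictly increasing subsequence ending at i:
i:      1  2  3  4  5  6  7  8  9
a[i]:   3  5  4  7  2  8  9  1  6
S:      3  8  7 15  2 23 32  1 14
Maximum is 32 (e.g. 3 + 5 + 7 + 8 + 9).

32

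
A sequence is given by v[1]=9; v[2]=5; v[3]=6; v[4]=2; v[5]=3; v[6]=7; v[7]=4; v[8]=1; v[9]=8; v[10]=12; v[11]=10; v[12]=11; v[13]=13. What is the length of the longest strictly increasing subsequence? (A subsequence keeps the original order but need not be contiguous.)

7

Track the smallest tail for each achievable length (strict):
9 → extends → [9]
5 → replaces 9 → [5]
6 → extends → [5, 6]
2 → replaces 5 → [2, 6]
3 → replaces 6 → [2, 3]
7 → extends → [2, 3, 7]
4 → replaces 7 → [2, 3, 4]
1 → replaces 2 → [1, 3, 4]
8 → extends → [1, 3, 4, 8]
12 → extends → [1, 3, 4, 8, 12]
10 → replaces 12 → [1, 3, 4, 8, 10]
11 → extends → [1, 3, 4, 8, 10, 11]
13 → extends → [1, 3, 4, 8, 10, 11, 13]
Seven tails, so the longest strictly increasing subsequence has length 7 (e.g. 5, 6, 7, 8, 10, 11, 13).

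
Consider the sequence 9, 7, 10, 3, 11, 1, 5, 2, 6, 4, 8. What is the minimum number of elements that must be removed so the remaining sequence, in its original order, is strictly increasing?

7

Fewest deletions = n − (longest strictly increasing subsequence).
Patience tails:
9 → extends → [9]
7 → replaces 9 → [7]
10 → extends → [7, 10]
3 → replaces 7 → [3, 10]
11 → extends → [3, 10, 11]
1 → replaces 3 → [1, 10, 11]
5 → replaces 10 → [1, 5, 11]
2 → replaces 5 → [1, 2, 11]
6 → replaces 11 → [1, 2, 6]
4 → replaces 6 → [1, 2, 4]
8 → extends → [1, 2, 4, 8]
Longest strictly increasing subsequence has length 4, so deletions = 11 − 4 = 7.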